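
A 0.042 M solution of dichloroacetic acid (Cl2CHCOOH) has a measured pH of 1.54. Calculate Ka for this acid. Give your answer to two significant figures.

[H+] = 10^(-1.54) = 2.88 × 10^-2 M
At equilibrium [HA] = 0.042 − 2.88 × 10^-2 = 1.32 × 10^-2 M
Ka = [H+][A-]/[HA] = (2.88 × 10^-2)² / 1.32 × 10^-2 = 6.3 × 10^-2

Ka = 6.3 × 10^-2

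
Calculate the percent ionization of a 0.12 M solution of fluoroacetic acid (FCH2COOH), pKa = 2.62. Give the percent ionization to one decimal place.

13.2%

FCH2COOH ⇌ FCH2COO- + H+; let x = [H+] at equilibrium.
Ka = 10^(−2.62) = 2.40 × 10^-3
Ka = x²/(C₀ − x); solving the quadratic gives x = 1.58 × 10^-2 M.
% ionization = x/C₀ × 100% = 1.58 × 10^-2/0.12 × 100% = 13.2%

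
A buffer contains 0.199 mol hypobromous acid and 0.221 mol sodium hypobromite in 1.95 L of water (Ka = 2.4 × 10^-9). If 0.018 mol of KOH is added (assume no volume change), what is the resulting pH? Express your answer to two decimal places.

After neutralization: n(HOBr) = 0.181 mol, n(OBr-) = 0.239 mol.
pKa = −log(2.4 × 10^-9) = 8.620
Henderson–Hasselbalch with mole ratio 0.239/0.181: pH = 8.620 + (+0.121)

pH = 8.74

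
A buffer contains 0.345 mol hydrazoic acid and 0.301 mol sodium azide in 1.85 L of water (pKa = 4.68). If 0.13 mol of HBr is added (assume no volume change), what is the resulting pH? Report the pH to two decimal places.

pH = 4.24

Added H+ converts N3- to HN3: HN3 → 0.475 mol, N3- → 0.171 mol.
pH = pKa + log([A⁻]/[HA]) = 4.68 + log(0.171/0.475) = 4.68 -0.444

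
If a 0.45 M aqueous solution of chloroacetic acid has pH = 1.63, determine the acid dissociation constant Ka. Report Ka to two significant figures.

[H+] = 10^(-1.63) = 2.34 × 10^-2 M
At equilibrium [HA] = 0.45 − 2.34 × 10^-2 = 4.27 × 10^-1 M
Ka = [H+][A-]/[HA] = (2.34 × 10^-2)² / 4.27 × 10^-1 = 1.3 × 10^-3

Ka = 1.3 × 10^-3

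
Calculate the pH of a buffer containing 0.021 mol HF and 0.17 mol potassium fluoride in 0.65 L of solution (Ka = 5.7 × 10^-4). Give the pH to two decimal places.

pH = 4.15

pKa = −log(5.7 × 10^-4) = 3.244
pH = pKa + log([A⁻]/[HA]) = 3.244 + log(0.17/0.021)
pH = 3.244 + (+0.908) = 4.15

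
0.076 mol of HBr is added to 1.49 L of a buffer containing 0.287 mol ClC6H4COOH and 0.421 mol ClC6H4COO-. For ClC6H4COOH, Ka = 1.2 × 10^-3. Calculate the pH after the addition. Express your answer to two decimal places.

pH = 2.90

After neutralization: n(ClC6H4COOH) = 0.363 mol, n(ClC6H4COO-) = 0.345 mol.
pKa = −log(1.2 × 10^-3) = 2.921
pH = pKa + log(n_ClC6H4COO-/n_ClC6H4COOH) = 2.921 + log(0.345/0.363) = 2.921 + (-0.022)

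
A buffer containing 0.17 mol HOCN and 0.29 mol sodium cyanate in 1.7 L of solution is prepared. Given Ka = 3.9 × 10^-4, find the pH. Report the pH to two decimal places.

pKa = −log(3.9 × 10^-4) = 3.409
Using pH = pKa + log([base]/[acid]) with [base]/[acid] = 0.29/0.17:
pH = 3.409 + (+0.232) = 3.64

pH = 3.64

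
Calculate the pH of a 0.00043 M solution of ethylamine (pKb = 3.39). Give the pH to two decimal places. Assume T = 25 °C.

C2H5NH2 + H2O ⇌ C2H5NH3+ + OH-
Kb = 10^(−3.39) = 4.07 × 10^-4
From the ICE table, Kb = [OH-]²/(0.00043 − [OH-]) = 4.07 × 10^-4.
The 5% rule fails; solving [OH-]² + Kb·[OH-] − Kb·C₀ = 0 exactly:
[OH-] = [−0.000407 + √(0.000407² + 7e-07)]/2 = 2.62 × 10^-4 M
pOH = 3.58, so pH = 14.00 − pOH = 10.42

pH = 10.42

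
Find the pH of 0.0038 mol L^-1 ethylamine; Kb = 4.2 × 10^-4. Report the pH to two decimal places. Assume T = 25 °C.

C2H5NH2 + H2O ⇌ C2H5NH3+ + OH-
From the ICE table, Kb = [OH-]²/(0.0038 − [OH-]) = 4.2 × 10^-4.
Here C₀/Kb ≈ 9.05, so the small-[OH-] approximation fails. Use the quadratic:
[OH-] = (−Kb + √(Kb² + 4·Kb·C₀))/2 = 1.07 × 10^-3 M
pOH = 2.97, so pH = 14.00 − pOH = 11.03

pH = 11.03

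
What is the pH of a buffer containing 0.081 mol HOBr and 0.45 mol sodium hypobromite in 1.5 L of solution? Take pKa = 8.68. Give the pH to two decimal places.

pH = 9.42

pH = pKa + log([A⁻]/[HA]) = 8.68 + log(0.45/0.081)
pH = 8.68 + (+0.745) = 9.42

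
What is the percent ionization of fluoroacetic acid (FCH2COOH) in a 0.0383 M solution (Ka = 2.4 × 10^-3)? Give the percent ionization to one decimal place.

22.1%

FCH2COOH ⇌ FCH2COO- + H+; let x = [H+] at equilibrium.
Solve x² + 0.0024x − 9.19e-05 = 0 → x = 8.46 × 10^-3 M
% ionization = x/C₀ × 100% = 8.46 × 10^-3/0.0383 × 100% = 22.1%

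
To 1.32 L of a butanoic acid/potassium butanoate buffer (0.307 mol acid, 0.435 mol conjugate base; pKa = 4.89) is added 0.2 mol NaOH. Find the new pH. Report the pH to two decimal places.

OH- converts CH3(CH2)2COOH to CH3(CH2)2COO-: CH3(CH2)2COOH → 0.107 mol, CH3(CH2)2COO- → 0.635 mol.
pH = pKa + log(n_CH3(CH2)2COO-/n_CH3(CH2)2COOH) = 4.89 + log(0.635/0.107) = 4.89 + (+0.773)

pH = 5.66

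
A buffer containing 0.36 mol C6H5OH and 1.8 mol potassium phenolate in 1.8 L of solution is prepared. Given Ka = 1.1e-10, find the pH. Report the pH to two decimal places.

pH = 10.66

pKa = −log(1.1 × 10^-10) = 9.959
pH = pKa + log([A⁻]/[HA]) = 9.959 + log(1.8/0.36)
pH = 9.959 + (+0.699) = 10.66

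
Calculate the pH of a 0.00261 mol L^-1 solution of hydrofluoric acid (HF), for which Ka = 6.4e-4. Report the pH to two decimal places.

pH = 3.00

HF ⇌ F- + H+
Ka = x²/(0.00261 − x) = 6.4 × 10^-4
x is not negligible relative to C₀; solve x² + 0.00064·x − 1.67e-06 = 0.
x = (−Ka + √(Ka² + 4·Ka·C₀))/2 = 1.01 × 10^-3 M
pH = −log[H+] = −log(1.01 × 10^-3) = 3.00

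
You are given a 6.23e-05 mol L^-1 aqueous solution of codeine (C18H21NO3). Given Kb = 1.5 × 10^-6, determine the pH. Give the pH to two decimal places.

C18H21NO3 + H2O ⇌ C18H22NO3+ + OH-
From the ICE table, Kb = [OH-]²/(6.23e-05 − [OH-]) = 1.5 × 10^-6.
Here C₀/Kb ≈ 41.5, so the small-[OH-] approximation fails. Use the quadratic:
[OH-] = (−Kb + √(Kb² + 4·Kb·C₀))/2 = 8.95 × 10^-6 M
pOH = −log(8.95 × 10^-6) = 5.05; pH = 14.00 − 5.05 = 8.95

pH = 8.95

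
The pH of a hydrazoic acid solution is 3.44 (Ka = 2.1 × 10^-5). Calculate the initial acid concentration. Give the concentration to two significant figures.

[H+] = 10^(-3.44) = 3.63 × 10^-4 M = x
Ka = x²/(C₀ − x) ⇒ C₀ = x + x²/Ka
C₀ = 3.63 × 10^-4 + (3.63 × 10^-4)²/(2.1 × 10^-5) = 6.64 × 10^-3 M

C₀ = 6.6 × 10^-3 M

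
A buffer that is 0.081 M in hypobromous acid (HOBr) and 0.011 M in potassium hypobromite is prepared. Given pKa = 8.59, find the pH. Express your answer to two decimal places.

pH = 7.72

pH = pKa + log([A⁻]/[HA]) = 8.59 + log(0.011/0.081)
pH = 8.59 + (-0.867) = 7.72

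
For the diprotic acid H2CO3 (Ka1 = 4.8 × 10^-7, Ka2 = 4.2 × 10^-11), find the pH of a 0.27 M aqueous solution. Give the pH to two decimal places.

pH = 3.44

Since Ka1 ≫ Ka2, the first ionization dominates [H+].
Ka1 = x²/(0.27 − x) = 4.8 × 10^-7
x ≈ √(4.8 × 10^-7 × 0.27) = 3.60 × 10^-4 M
pH = −log(3.60 × 10^-4) = 3.44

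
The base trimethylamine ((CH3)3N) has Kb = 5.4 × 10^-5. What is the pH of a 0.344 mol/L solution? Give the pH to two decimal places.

pH = 11.63

(CH3)3N + H2O ⇌ (CH3)3NH+ + OH-
From the ICE table, Kb = x²/(0.344 − x) = 5.4 × 10^-5.
Assume x ≪ 0.344: x ≈ √(5.4 × 10^-5 × 0.344) = 4.31 × 10^-3 M
pOH = 2.37, so pH = 14.00 − pOH = 11.63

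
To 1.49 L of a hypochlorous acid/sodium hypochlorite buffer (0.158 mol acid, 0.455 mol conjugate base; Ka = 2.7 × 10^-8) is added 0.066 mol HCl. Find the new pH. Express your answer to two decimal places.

pH = 7.81

Added H+ converts OCl- to HOCl: HOCl → 0.224 mol, OCl- → 0.389 mol.
pKa = −log(2.7 × 10^-8) = 7.569
pH = pKa + log([A⁻]/[HA]) = 7.569 + log(0.389/0.224) = 7.569 +0.240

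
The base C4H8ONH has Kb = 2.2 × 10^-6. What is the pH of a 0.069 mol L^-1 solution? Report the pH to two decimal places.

pH = 10.59

C4H8ONH + H2O ⇌ C4H8ONH2+ + OH-
Let x = [OH-] at equilibrium. Kb = x²/(0.069 − x).
Assume x ≪ 0.069: x ≈ √(2.2 × 10^-6 × 0.069) = 3.90 × 10^-4 M
Check: 0.56% ionized — well under 5%, approximation valid.
pOH = −log(3.90 × 10^-4) = 3.41; pH = 14.00 − 3.41 = 10.59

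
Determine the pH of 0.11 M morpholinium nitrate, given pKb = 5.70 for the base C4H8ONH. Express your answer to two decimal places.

C4H8ONH2+ is the conjugate acid of the weak base C4H8ONH.
Kb = 10^(−5.70) = 2.00 × 10^-6
Ka = Kw/Kb = 1.0×10^-14 / 2.00 × 10^-6 = 5.00 × 10^-9
From the ICE table, Ka = x²/(0.11 − x) = 5.00 × 10^-9.
Assume x ≪ 0.11: x ≈ √(5.00 × 10^-9 × 0.11) = 2.35 × 10^-5 M
pH = −log[H+] = −log(2.35 × 10^-5) = 4.63

pH = 4.63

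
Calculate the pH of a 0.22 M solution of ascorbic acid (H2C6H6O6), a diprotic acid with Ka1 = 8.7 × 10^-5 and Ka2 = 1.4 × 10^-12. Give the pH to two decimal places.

Since Ka1 ≫ Ka2, the first ionization dominates [H+].
Ka1 = x²/(0.22 − x) = 8.7 × 10^-5
x ≈ √(8.7 × 10^-5 × 0.22) = 4.37 × 10^-3 M
pH = −log(4.37 × 10^-3) = 2.36

pH = 2.36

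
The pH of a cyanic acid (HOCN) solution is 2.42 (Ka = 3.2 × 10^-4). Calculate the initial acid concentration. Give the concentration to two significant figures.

[H+] = 10^(-2.42) = 3.80 × 10^-3 M = x
Ka = x²/(C₀ − x) ⇒ C₀ = x + x²/Ka
C₀ = 3.80 × 10^-3 + (3.80 × 10^-3)²/(3.2 × 10^-4) = 4.89 × 10^-2 M

C₀ = 4.9 × 10^-2 M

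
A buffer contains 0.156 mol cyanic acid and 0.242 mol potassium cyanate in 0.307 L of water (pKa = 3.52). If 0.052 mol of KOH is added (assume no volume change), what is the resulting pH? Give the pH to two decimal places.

pH = 3.97

After neutralization: n(HOCN) = 0.104 mol, n(OCN-) = 0.294 mol.
pH = pKa + log([A⁻]/[HA]) = 3.52 + log(0.294/0.104) = 3.52 +0.451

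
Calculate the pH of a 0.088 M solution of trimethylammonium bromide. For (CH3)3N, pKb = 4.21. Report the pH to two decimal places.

pH = 5.42

(CH3)3NH+ is the conjugate acid of the weak base (CH3)3N.
Kb = 10^(−4.21) = 6.17 × 10^-5
Ka = Kw/Kb = 1.0×10^-14 / 6.17 × 10^-5 = 1.62 × 10^-10
From the ICE table, Ka = x²/(0.088 − x) = 1.62 × 10^-10.
Assume x ≪ 0.088: x ≈ √(1.62 × 10^-10 × 0.088) = 3.78 × 10^-6 M
pH = −log[H+] = −log(3.78 × 10^-6) = 5.42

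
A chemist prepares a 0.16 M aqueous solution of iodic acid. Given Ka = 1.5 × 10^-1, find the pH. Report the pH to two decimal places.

pH = 1.01

HIO3 ⇌ IO3- + H+
From the ICE table, Ka = [H+]²/(0.16 − [H+]) = 1.5 × 10^-1.
Here C₀/Ka ≈ 1.07, so the small-[H+] approximation fails. Use the quadratic:
[H+] = [−0.15 + √(0.15² + 0.096)]/2 = 9.71 × 10^-2 M
pH = −log[H+] = −log(9.71 × 10^-2) = 1.01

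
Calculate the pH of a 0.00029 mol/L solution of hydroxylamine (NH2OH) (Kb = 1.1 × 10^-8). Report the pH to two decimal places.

NH2OH + H2O ⇌ NH3OH+ + OH-
From the ICE table, Kb = [OH-]²/(0.00029 − [OH-]) = 1.1 × 10^-8.
Assume [OH-] ≪ 0.00029: [OH-] ≈ √(1.1 × 10^-8 × 0.00029) = 1.79 × 10^-6 M
([OH-]/C₀ = 0.62% < 5%, so the approximation holds.)
pOH = 5.75, so pH = 14.00 − pOH = 8.25

pH = 8.25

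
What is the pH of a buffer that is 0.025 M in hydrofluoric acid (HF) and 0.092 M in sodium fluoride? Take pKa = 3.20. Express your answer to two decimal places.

pH = 3.77

Henderson–Hasselbalch: pH = pKa + log([F-]/[HF]) = 3.20 + log(0.092/0.025)
pH = 3.20 + (+0.566) = 3.77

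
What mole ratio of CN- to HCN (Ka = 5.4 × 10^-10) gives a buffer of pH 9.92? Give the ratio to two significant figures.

ratio = 4.5

pKa = -log(5.4 × 10^-10) = 9.268
pH = pKa + log(r) ⇒ log(r) = 9.92 − 9.268 = +0.652
r = [CN-]/[HCN] = 10^(+0.652) = 4.49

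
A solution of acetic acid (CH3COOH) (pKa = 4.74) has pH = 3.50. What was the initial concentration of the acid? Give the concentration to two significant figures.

C₀ = 5.8 × 10^-3 M

[H+] = 10^(-3.50) = 3.16 × 10^-4 M = x
Ka = 10^(−4.74) = 1.82 × 10^-5
Ka = x²/(C₀ − x) ⇒ C₀ = x + x²/Ka
C₀ = 3.16 × 10^-4 + (3.16 × 10^-4)²/(1.82 × 10^-5) = 5.80 × 10^-3 M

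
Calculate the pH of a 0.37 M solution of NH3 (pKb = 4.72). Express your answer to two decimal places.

pH = 11.42

NH3 + H2O ⇌ NH4+ + OH-
Kb = 10^(−4.72) = 1.91 × 10^-5
Kb = x²/(0.37 − x) = 1.91 × 10^-5
Since Kb ≪ C₀, x ≈ √(Kb·C₀) = 2.66 × 10^-3 M.
Check: 0.72% ionized — well under 5%, approximation valid.
pOH = −log(2.66 × 10^-3) = 2.58; pH = 14.00 − 2.58 = 11.42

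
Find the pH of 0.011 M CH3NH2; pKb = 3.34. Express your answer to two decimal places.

CH3NH2 + H2O ⇌ CH3NH3+ + OH-
Kb = 10^(−3.34) = 4.57 × 10^-4
Kb = x²/(0.011 − x) = 4.57 × 10^-4
The 5% rule fails; solving x² + Kb·x − Kb·C₀ = 0 exactly:
x = (−Kb + √(Kb² + 4·Kb·C₀))/2 = 2.03 × 10^-3 M
pOH = −log(2.03 × 10^-3) = 2.69; pH = 14.00 − 2.69 = 11.31

pH = 11.31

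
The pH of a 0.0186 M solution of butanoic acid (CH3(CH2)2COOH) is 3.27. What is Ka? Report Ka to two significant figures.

Ka = 1.6 × 10^-5

[H+] = 10^(-3.27) = 5.37 × 10^-4 M
At equilibrium [HA] = 0.0186 − 5.37 × 10^-4 = 1.81 × 10^-2 M
Ka = [H+][A-]/[HA] = (5.37 × 10^-4)² / 1.81 × 10^-2 = 1.6 × 10^-5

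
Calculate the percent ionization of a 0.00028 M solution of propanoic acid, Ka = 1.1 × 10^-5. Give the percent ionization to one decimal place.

CH3CH2COOH ⇌ CH3CH2COO- + H+; let x = [H+] at equilibrium.
Solve x² + 1.1e-05x − 3.08e-09 = 0 → x = 5.03 × 10^-5 M
% ionization = x/C₀ × 100% = 5.03 × 10^-5/0.00028 × 100% = 18.0%

18.0%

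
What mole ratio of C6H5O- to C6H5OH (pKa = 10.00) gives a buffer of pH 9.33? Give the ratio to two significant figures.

ratio = 0.21

pH = pKa + log(r) ⇒ log(r) = 9.33 − 10.00 = -0.67
r = [C6H5O-]/[C6H5OH] = 10^(-0.67) = 0.214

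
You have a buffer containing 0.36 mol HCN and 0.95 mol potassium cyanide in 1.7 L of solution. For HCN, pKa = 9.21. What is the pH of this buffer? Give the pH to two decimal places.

pH = 9.63

pH = pKa + log([A⁻]/[HA]) = 9.21 + log(0.95/0.36)
pH = 9.21 + (+0.421) = 9.63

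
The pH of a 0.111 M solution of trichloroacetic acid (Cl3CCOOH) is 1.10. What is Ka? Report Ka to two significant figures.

[H+] = 10^(-1.10) = 7.94 × 10^-2 M
At equilibrium [HA] = 0.111 − 7.94 × 10^-2 = 3.16 × 10^-2 M
Ka = [H+][A-]/[HA] = (7.94 × 10^-2)² / 3.16 × 10^-2 = 2.0 × 10^-1

Ka = 2.0 × 10^-1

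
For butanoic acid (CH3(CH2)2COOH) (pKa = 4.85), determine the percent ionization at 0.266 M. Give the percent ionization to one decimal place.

0.7%

CH3(CH2)2COOH ⇌ CH3(CH2)2COO- + H+; let x = [H+] at equilibrium.
Ka = 10^(−4.85) = 1.41 × 10^-5
x ≈ √(Ka·C₀) = √(1.41 × 10^-5 × 0.266) = 1.94 × 10^-3 M
% ionization = x/C₀ × 100% = 1.94 × 10^-3/0.266 × 100% = 0.7%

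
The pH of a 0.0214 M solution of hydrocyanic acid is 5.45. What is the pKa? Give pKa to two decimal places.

[H+] = 10^(-5.45) = 3.55 × 10^-6 M
At equilibrium [HA] = 0.0214 − 3.55 × 10^-6 = 2.14 × 10^-2 M
Ka = [H+][A-]/[HA] = (3.55 × 10^-6)² / 2.14 × 10^-2 = 5.89 × 10^-10
pKa = -log(5.89 × 10^-10) = 9.23

pKa = 9.23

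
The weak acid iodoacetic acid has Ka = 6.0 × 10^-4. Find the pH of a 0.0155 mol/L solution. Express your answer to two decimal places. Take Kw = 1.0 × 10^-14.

pH = 2.56

ICH2COOH ⇌ ICH2COO- + H+
Ka = [H+]²/(0.0155 − [H+]) = 6.0 × 10^-4
Here C₀/Ka ≈ 25.8, so the small-[H+] approximation fails. Use the quadratic:
[H+] = (−Ka + √(Ka² + 4·Ka·C₀))/2 = 2.76 × 10^-3 M
pH = −log[H+] = −log(2.76 × 10^-3) = 2.56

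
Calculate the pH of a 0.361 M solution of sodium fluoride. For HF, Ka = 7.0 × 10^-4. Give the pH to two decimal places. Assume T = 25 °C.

pH = 8.36

F- is the conjugate base of the weak acid HF.
Kb = Kw/Ka = 1.0×10^-14 / 7.0 × 10^-4 = 1.43 × 10^-11
Let x = [OH-] at equilibrium. Kb = x²/(0.361 − x).
Neglecting x in the denominator: x = √(1.43 × 10^-11 × 0.361) = 2.27 × 10^-6 M
pOH = −log(2.27 × 10^-6) = 5.64; pH = 14.00 − 5.64 = 8.36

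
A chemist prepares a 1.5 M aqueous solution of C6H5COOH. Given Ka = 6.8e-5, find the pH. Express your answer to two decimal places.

pH = 2.00

C6H5COOH ⇌ C6H5COO- + H+
From the ICE table, Ka = x²/(1.5 − x) = 6.8 × 10^-5.
Since Ka ≪ C₀, x ≈ √(Ka·C₀) = 1.01 × 10^-2 M.
Check: 0.67% ionized — well under 5%, approximation valid.
pH = −log(1.01 × 10^-2) = 2.00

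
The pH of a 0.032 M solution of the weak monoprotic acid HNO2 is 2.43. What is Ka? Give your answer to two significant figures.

Ka = 4.9 × 10^-4

[H+] = 10^(-2.43) = 3.72 × 10^-3 M
At equilibrium [HA] = 0.032 − 3.72 × 10^-3 = 2.83 × 10^-2 M
Ka = [H+][A-]/[HA] = (3.72 × 10^-3)² / 2.83 × 10^-2 = 4.9 × 10^-4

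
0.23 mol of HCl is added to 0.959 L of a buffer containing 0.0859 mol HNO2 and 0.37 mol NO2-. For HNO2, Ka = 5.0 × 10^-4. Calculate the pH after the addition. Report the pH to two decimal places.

pH = 2.95

After neutralization: n(HNO2) = 0.316 mol, n(NO2-) = 0.14 mol.
pKa = −log(5.0 × 10^-4) = 3.301
pH = pKa + log([A⁻]/[HA]) = 3.301 + log(0.14/0.316) = 3.301 -0.354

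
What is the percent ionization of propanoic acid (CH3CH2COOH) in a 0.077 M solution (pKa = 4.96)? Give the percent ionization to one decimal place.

CH3CH2COOH ⇌ CH3CH2COO- + H+; let x = [H+] at equilibrium.
Ka = 10^(−4.96) = 1.10 × 10^-5
x ≈ √(Ka·C₀) = √(1.10 × 10^-5 × 0.077) = 9.20 × 10^-4 M
% ionization = x/C₀ × 100% = 9.20 × 10^-4/0.077 × 100% = 1.2%

1.2%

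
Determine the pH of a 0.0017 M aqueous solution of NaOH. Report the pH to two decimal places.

NaOH is a strong base; [OH-] = 0.0017 M.
pOH = -log(0.0017) = 2.77
pH = 14.00 - 2.77 = 11.23

pH = 11.23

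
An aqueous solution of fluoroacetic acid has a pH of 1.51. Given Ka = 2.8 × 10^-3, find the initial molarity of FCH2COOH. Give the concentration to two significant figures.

C₀ = 3.7 × 10^-1 M

[H+] = 10^(-1.51) = 3.09 × 10^-2 M = x
Ka = x²/(C₀ − x) ⇒ C₀ = x + x²/Ka
C₀ = 3.09 × 10^-2 + (3.09 × 10^-2)²/(2.8 × 10^-3) = 3.72 × 10^-1 M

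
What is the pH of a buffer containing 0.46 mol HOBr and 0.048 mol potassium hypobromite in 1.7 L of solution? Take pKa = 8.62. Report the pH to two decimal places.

pH = pKa + log([A⁻]/[HA]) = 8.62 + log(0.048/0.46)
pH = 8.62 + (-0.982) = 7.64

pH = 7.64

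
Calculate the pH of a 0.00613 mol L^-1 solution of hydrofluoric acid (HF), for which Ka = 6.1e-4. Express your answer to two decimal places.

pH = 2.78

HF ⇌ F- + H+
Ka = x²/(0.00613 − x) = 6.1 × 10^-4
Here C₀/Ka ≈ 10, so the small-x approximation fails. Use the quadratic:
x = (−Ka + √(Ka² + 4·Ka·C₀))/2 = 1.65 × 10^-3 M
pH = −log(1.65 × 10^-3) = 2.78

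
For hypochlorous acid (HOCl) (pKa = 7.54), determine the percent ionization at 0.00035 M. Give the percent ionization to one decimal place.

HOCl ⇌ OCl- + H+; let x = [H+] at equilibrium.
Ka = 10^(−7.54) = 2.88 × 10^-8
x ≈ √(Ka·C₀) = √(2.88 × 10^-8 × 0.00035) = 3.17 × 10^-6 M
Fraction ionized = 3.17 × 10^-6 / 0.00035 = 0.0091 → 0.9%

0.9%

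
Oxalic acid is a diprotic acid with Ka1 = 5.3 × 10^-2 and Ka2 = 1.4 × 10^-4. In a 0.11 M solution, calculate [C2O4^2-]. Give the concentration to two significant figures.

1.4 × 10^-4 M

First ionization gives [H+] ≈ [HC2O4-] = 5.43 × 10^-2 M.
Second step: Ka2 = [H+][C2O4^2-]/[HC2O4-] ≈ [C2O4^2-] (since [H+] ≈ [HC2O4-]).
So [C2O4^2-] ≈ Ka2.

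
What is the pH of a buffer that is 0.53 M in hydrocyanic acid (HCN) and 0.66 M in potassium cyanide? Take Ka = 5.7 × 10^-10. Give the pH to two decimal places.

pKa = −log(5.7 × 10^-10) = 9.244
pH = pKa + log([A⁻]/[HA]) = 9.244 + log(0.66/0.53)
pH = 9.244 + (+0.095) = 9.34

pH = 9.34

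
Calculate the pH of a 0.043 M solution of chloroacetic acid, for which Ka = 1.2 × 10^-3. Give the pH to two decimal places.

pH = 2.18

ClCH2COOH ⇌ ClCH2COO- + H+
From the ICE table, Ka = [H+]²/(0.043 − [H+]) = 1.2 × 10^-3.
Here C₀/Ka ≈ 35.8, so the small-[H+] approximation fails. Use the quadratic:
[H+] = [−0.0012 + √(0.0012² + 0.000206)]/2 = 6.61 × 10^-3 M
pH = −log(6.61 × 10^-3) = 2.18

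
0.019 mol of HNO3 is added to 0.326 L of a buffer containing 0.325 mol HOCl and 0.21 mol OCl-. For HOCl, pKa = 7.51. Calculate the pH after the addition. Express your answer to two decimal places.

pH = 7.25

Added H+ converts OCl- to HOCl: HOCl → 0.344 mol, OCl- → 0.191 mol.
Henderson–Hasselbalch with mole ratio 0.191/0.344: pH = 7.51 + (-0.256)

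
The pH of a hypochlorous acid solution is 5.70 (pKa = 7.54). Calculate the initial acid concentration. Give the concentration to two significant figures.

C₀ = 1.4 × 10^-4 M

[H+] = 10^(-5.70) = 2.00 × 10^-6 M = x
Ka = 10^(−7.54) = 2.88 × 10^-8
Ka = x²/(C₀ − x) ⇒ C₀ = x + x²/Ka
C₀ = 2.00 × 10^-6 + (2.00 × 10^-6)²/(2.88 × 10^-8) = 1.41 × 10^-4 M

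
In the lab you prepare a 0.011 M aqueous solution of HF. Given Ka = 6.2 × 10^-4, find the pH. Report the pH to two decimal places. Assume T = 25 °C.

HF ⇌ F- + H+
Ka = x²/(0.011 − x) = 6.2 × 10^-4
The 5% rule fails; solving x² + Ka·x − Ka·C₀ = 0 exactly:
x = (−Ka + √(Ka² + 4·Ka·C₀))/2 = 2.32 × 10^-3 M
pH = −log[H+] = −log(2.32 × 10^-3) = 2.63

pH = 2.63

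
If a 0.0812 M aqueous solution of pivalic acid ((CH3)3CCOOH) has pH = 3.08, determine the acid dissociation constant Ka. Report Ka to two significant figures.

Ka = 8.6 × 10^-6

[H+] = 10^(-3.08) = 8.32 × 10^-4 M
At equilibrium [HA] = 0.0812 − 8.32 × 10^-4 = 8.04 × 10^-2 M
Ka = [H+][A-]/[HA] = (8.32 × 10^-4)² / 8.04 × 10^-2 = 8.6 × 10^-6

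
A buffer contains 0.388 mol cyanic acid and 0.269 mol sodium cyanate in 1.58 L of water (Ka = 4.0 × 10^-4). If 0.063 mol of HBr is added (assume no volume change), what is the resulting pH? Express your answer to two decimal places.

After neutralization: n(HOCN) = 0.451 mol, n(OCN-) = 0.206 mol.
pKa = −log(4.0 × 10^-4) = 3.398
Henderson–Hasselbalch with mole ratio 0.206/0.451: pH = 3.398 + (-0.340)

pH = 3.06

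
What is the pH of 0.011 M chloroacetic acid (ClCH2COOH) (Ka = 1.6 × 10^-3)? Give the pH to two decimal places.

pH = 2.46

ClCH2COOH ⇌ ClCH2COO- + H+
Ka = [H+]²/(0.011 − [H+]) = 1.6 × 10^-3
[H+] is not negligible relative to C₀; solve [H+]² + 0.0016·[H+] − 1.76e-05 = 0.
[H+] = (−Ka + √(Ka² + 4·Ka·C₀))/2 = 3.47 × 10^-3 M
pH = −log[H+] = −log(3.47 × 10^-3) = 2.46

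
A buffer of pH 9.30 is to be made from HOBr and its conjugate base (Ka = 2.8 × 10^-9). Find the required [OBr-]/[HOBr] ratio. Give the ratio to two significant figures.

ratio = 5.6

pKa = -log(2.8 × 10^-9) = 8.553
pH = pKa + log(r) ⇒ log(r) = 9.30 − 8.553 = +0.747
r = [OBr-]/[HOBr] = 10^(+0.747) = 5.58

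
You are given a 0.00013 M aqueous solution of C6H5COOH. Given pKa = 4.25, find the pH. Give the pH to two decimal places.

pH = 4.21

C6H5COOH ⇌ C6H5COO- + H+
Ka = 10^(−4.25) = 5.62 × 10^-5
Ka = [H+]²/(0.00013 − [H+]) = 5.62 × 10^-5
Here C₀/Ka ≈ 2.31, so the small-[H+] approximation fails. Use the quadratic:
[H+] = (−Ka + √(Ka² + 4·Ka·C₀))/2 = 6.19 × 10^-5 M
pH = −log(6.19 × 10^-5) = 4.21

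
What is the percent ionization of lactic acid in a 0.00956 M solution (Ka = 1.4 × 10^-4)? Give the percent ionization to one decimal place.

CH3CH(OH)COOH ⇌ CH3CH(OH)COO- + H+; let x = [H+] at equilibrium.
Ka = x²/(C₀ − x); solving the quadratic gives x = 1.09 × 10^-3 M.
Fraction ionized = 1.09 × 10^-3 / 0.00956 = 0.1140 → 11.4%

11.4%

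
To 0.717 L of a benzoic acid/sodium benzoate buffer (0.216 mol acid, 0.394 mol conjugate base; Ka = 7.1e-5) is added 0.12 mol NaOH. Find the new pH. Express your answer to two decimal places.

pH = 4.88

OH- converts C6H5COOH to C6H5COO-: C6H5COOH → 0.096 mol, C6H5COO- → 0.514 mol.
pKa = −log(7.1 × 10^-5) = 4.149
pH = pKa + log([A⁻]/[HA]) = 4.149 + log(0.514/0.096) = 4.149 +0.729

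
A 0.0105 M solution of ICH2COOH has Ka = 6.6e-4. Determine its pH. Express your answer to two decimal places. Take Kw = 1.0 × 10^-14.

pH = 2.63

ICH2COOH ⇌ ICH2COO- + H+
Let x = [H+] at equilibrium. Ka = x²/(0.0105 − x).
The 5% rule fails; solving x² + Ka·x − Ka·C₀ = 0 exactly:
x = (−Ka + √(Ka² + 4·Ka·C₀))/2 = 2.32 × 10^-3 M
pH = −log(2.32 × 10^-3) = 2.63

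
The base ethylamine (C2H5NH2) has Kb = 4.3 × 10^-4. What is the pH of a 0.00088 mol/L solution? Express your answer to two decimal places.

pH = 10.64

C2H5NH2 + H2O ⇌ C2H5NH3+ + OH-
From the ICE table, Kb = x²/(0.00088 − x) = 4.3 × 10^-4.
x is not negligible relative to C₀; solve x² + 0.00043·x − 3.78e-07 = 0.
x = (−Kb + √(Kb² + 4·Kb·C₀))/2 = 4.37 × 10^-4 M
pOH = −log(4.37 × 10^-4) = 3.36; pH = 14.00 − 3.36 = 10.64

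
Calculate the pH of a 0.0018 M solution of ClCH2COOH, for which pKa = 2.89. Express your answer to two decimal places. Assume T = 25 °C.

ClCH2COOH ⇌ ClCH2COO- + H+
Ka = 10^(−2.89) = 1.29 × 10^-3
Ka = x²/(0.0018 − x) = 1.29 × 10^-3
Here C₀/Ka ≈ 1.4, so the small-x approximation fails. Use the quadratic:
x = (−Ka + √(Ka² + 4·Ka·C₀))/2 = 1.01 × 10^-3 M
pH = −log[H+] = −log(1.01 × 10^-3) = 3.00

pH = 3.00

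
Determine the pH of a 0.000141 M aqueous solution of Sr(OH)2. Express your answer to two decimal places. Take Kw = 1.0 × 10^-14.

pH = 10.45

Sr(OH)2 is a strong base (each formula unit releases 2 OH-); [OH-] = 0.000282 M.
pOH = -log(0.000282) = 3.55
pH = 14.00 - 3.55 = 10.45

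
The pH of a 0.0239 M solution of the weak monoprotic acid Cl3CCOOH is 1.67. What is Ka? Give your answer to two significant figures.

[H+] = 10^(-1.67) = 2.14 × 10^-2 M
At equilibrium [HA] = 0.0239 − 2.14 × 10^-2 = 2.50 × 10^-3 M
Ka = [H+][A-]/[HA] = (2.14 × 10^-2)² / 2.50 × 10^-3 = 1.8 × 10^-1

Ka = 1.8 × 10^-1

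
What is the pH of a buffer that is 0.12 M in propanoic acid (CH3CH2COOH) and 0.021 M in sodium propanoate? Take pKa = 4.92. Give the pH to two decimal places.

pH = 4.16

pH = pKa + log([A⁻]/[HA]) = 4.92 + log(0.021/0.12)
pH = 4.92 + (-0.757) = 4.16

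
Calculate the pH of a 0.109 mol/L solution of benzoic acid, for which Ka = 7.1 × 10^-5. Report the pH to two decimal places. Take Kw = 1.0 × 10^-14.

pH = 2.56

C6H5COOH ⇌ C6H5COO- + H+
Ka = x²/(0.109 − x) = 7.1 × 10^-5
Assume x ≪ 0.109: x ≈ √(7.1 × 10^-5 × 0.109) = 2.78 × 10^-3 M
Check: 2.6% ionized — well under 5%, approximation valid.
pH = −log[H+] = −log(2.78 × 10^-3) = 2.56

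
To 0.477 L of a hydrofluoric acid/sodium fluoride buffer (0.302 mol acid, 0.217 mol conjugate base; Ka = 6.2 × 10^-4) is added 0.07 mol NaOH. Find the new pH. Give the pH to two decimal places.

After neutralization: n(HF) = 0.232 mol, n(F-) = 0.287 mol.
pKa = −log(6.2 × 10^-4) = 3.208
Henderson–Hasselbalch with mole ratio 0.287/0.232: pH = 3.208 + (+0.092)

pH = 3.30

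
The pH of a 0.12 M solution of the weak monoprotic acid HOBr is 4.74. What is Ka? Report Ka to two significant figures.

Ka = 2.8 × 10^-9

[H+] = 10^(-4.74) = 1.82 × 10^-5 M
At equilibrium [HA] = 0.12 − 1.82 × 10^-5 = 1.20 × 10^-1 M
Ka = [H+][A-]/[HA] = (1.82 × 10^-5)² / 1.20 × 10^-1 = 2.8 × 10^-9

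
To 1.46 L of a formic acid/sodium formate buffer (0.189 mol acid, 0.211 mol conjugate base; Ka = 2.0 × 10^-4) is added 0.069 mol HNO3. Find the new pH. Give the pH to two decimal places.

After neutralization: n(HCOOH) = 0.258 mol, n(HCOO-) = 0.142 mol.
pKa = −log(2.0 × 10^-4) = 3.699
Henderson–Hasselbalch with mole ratio 0.142/0.258: pH = 3.699 + (-0.259)

pH = 3.44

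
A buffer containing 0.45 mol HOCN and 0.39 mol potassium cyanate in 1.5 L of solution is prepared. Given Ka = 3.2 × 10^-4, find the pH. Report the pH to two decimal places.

pH = 3.43

pKa = −log(3.2 × 10^-4) = 3.495
pH = pKa + log([A⁻]/[HA]) = 3.495 + log(0.39/0.45)
pH = 3.495 + (-0.062) = 3.43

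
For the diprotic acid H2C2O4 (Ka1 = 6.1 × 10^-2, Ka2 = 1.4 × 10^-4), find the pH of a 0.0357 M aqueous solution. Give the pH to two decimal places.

pH = 1.60

Ka1 ≫ Ka2, so treat the first dissociation as the only significant source of H+.
Ka1 = x²/(0.0357 − x) = 6.1 × 10^-2
Solving the quadratic: x = (−Ka1 + √(Ka1² + 4·Ka1·C₀))/2 = 2.52 × 10^-2 M
pH = −log(2.52 × 10^-2) = 1.60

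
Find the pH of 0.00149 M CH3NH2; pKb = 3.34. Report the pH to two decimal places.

pH = 10.80

CH3NH2 + H2O ⇌ CH3NH3+ + OH-
Kb = 10^(−3.34) = 4.57 × 10^-4
Kb = x²/(0.00149 − x) = 4.57 × 10^-4
x is not negligible relative to C₀; solve x² + 0.000457·x − 6.81e-07 = 0.
x = (−Kb + √(Kb² + 4·Kb·C₀))/2 = 6.28 × 10^-4 M
pOH = 3.20, so pH = 14.00 − pOH = 10.80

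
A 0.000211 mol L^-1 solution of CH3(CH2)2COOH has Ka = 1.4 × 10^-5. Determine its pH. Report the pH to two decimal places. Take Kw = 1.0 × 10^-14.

CH3(CH2)2COOH ⇌ CH3(CH2)2COO- + H+
Let x = [H+] at equilibrium. Ka = x²/(0.000211 − x).
The 5% rule fails; solving x² + Ka·x − Ka·C₀ = 0 exactly:
x = (−Ka + √(Ka² + 4·Ka·C₀))/2 = 4.78 × 10^-5 M
pH = −log[H+] = −log(4.78 × 10^-5) = 4.32

pH = 4.32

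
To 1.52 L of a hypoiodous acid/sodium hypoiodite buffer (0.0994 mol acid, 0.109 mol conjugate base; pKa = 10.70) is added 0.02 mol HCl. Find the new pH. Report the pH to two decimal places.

pH = 10.57

After neutralization: n(HOI) = 0.119 mol, n(OI-) = 0.089 mol.
Henderson–Hasselbalch with mole ratio 0.089/0.119: pH = 10.70 + (-0.126)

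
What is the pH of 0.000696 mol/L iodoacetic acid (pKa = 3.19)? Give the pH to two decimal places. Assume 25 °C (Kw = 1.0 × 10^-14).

pH = 3.38

ICH2COOH ⇌ ICH2COO- + H+
Ka = 10^(−3.19) = 6.46 × 10^-4
From the ICE table, Ka = [H+]²/(0.000696 − [H+]) = 6.46 × 10^-4.
The 5% rule fails; solving [H+]² + Ka·[H+] − Ka·C₀ = 0 exactly:
[H+] = (−Ka + √(Ka² + 4·Ka·C₀))/2 = 4.21 × 10^-4 M
pH = −log(4.21 × 10^-4) = 3.38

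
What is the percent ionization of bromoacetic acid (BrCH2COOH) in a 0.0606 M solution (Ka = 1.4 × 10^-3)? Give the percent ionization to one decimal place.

14.1%

BrCH2COOH ⇌ BrCH2COO- + H+; let x = [H+] at equilibrium.
Solve x² + 0.0014x − 8.48e-05 = 0 → x = 8.54 × 10^-3 M
Fraction ionized = 8.54 × 10^-3 / 0.0606 = 0.1409 → 14.1%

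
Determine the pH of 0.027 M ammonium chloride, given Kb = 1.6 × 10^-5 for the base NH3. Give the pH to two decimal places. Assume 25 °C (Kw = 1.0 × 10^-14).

pH = 5.39

NH4+ is the conjugate acid of the weak base NH3.
Ka = Kw/Kb = 1.0×10^-14 / 1.6 × 10^-5 = 6.25 × 10^-10
Ka = x²/(0.027 − x) = 6.25 × 10^-10
Neglecting x in the denominator: x = √(6.25 × 10^-10 × 0.027) = 4.11 × 10^-6 M
Check: 0.015% ionized — well under 5%, approximation valid.
pH = −log(4.11 × 10^-6) = 5.39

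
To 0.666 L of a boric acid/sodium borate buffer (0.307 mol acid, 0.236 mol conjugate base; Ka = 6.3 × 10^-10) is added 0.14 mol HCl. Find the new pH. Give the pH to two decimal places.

pH = 8.53

After neutralization: n(B(OH)3) = 0.447 mol, n(B(OH)4-) = 0.096 mol.
pKa = −log(6.3 × 10^-10) = 9.201
pH = pKa + log(n_B(OH)4-/n_B(OH)3) = 9.201 + log(0.096/0.447) = 9.201 + (-0.668)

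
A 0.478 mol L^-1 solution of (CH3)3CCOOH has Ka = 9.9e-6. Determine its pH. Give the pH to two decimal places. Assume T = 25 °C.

pH = 2.66

(CH3)3CCOOH ⇌ (CH3)3CCOO- + H+
Ka = x²/(0.478 − x) = 9.9 × 10^-6
Assume x ≪ 0.478: x ≈ √(9.9 × 10^-6 × 0.478) = 2.18 × 10^-3 M
pH = −log[H+] = −log(2.18 × 10^-3) = 2.66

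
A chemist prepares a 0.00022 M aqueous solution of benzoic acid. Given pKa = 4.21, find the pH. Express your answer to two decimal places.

pH = 4.05

C6H5COOH ⇌ C6H5COO- + H+
Ka = 10^(−4.21) = 6.17 × 10^-5
Ka = x²/(0.00022 − x) = 6.17 × 10^-5
Here C₀/Ka ≈ 3.57, so the small-x approximation fails. Use the quadratic:
x = (−Ka + √(Ka² + 4·Ka·C₀))/2 = 8.97 × 10^-5 M
pH = −log[H+] = −log(8.97 × 10^-5) = 4.05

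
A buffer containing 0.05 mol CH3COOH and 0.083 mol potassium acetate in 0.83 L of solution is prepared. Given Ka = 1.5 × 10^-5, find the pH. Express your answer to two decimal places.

pKa = −log(1.5 × 10^-5) = 4.824
pH = pKa + log([A⁻]/[HA]) = 4.824 + log(0.083/0.05)
pH = 4.824 + (+0.220) = 5.04

pH = 5.04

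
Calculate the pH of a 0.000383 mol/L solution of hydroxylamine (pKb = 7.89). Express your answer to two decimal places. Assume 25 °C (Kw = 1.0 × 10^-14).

pH = 8.35

NH2OH + H2O ⇌ NH3OH+ + OH-
Kb = 10^(−7.89) = 1.29 × 10^-8
From the ICE table, Kb = [OH-]²/(0.000383 − [OH-]) = 1.29 × 10^-8.
Since Kb ≪ C₀, [OH-] ≈ √(Kb·C₀) = 2.22 × 10^-6 M.
pOH = −log(2.22 × 10^-6) = 5.65; pH = 14.00 − 5.65 = 8.35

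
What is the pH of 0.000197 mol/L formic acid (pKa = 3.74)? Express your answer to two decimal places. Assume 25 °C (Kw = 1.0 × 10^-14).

pH = 3.92

HCOOH ⇌ HCOO- + H+
Ka = 10^(−3.74) = 1.82 × 10^-4
Ka = x²/(0.000197 − x) = 1.82 × 10^-4
Here C₀/Ka ≈ 1.08, so the small-x approximation fails. Use the quadratic:
x = (−Ka + √(Ka² + 4·Ka·C₀))/2 = 1.19 × 10^-4 M
pH = −log[H+] = −log(1.19 × 10^-4) = 3.92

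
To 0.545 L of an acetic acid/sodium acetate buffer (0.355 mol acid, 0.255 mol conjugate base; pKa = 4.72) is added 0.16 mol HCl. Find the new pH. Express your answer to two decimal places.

pH = 3.99

After neutralization: n(CH3COOH) = 0.515 mol, n(CH3COO-) = 0.095 mol.
Henderson–Hasselbalch with mole ratio 0.095/0.515: pH = 4.72 + (-0.734)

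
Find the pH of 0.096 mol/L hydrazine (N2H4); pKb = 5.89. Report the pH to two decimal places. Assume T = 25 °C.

N2H4 + H2O ⇌ N2H5+ + OH-
Kb = 10^(−5.89) = 1.29 × 10^-6
Kb = x²/(0.096 − x) = 1.29 × 10^-6
Assume x ≪ 0.096: x ≈ √(1.29 × 10^-6 × 0.096) = 3.52 × 10^-4 M
Check: 0.37% ionized — well under 5%, approximation valid.
pOH = −log(3.52 × 10^-4) = 3.45; pH = 14.00 − 3.45 = 10.55

pH = 10.55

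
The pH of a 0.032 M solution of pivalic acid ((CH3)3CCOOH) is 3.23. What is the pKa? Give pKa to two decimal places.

[H+] = 10^(-3.23) = 5.89 × 10^-4 M
At equilibrium [HA] = 0.032 − 5.89 × 10^-4 = 3.14 × 10^-2 M
Ka = [H+][A-]/[HA] = (5.89 × 10^-4)² / 3.14 × 10^-2 = 1.10 × 10^-5
pKa = -log(1.10 × 10^-5) = 4.96

pKa = 4.96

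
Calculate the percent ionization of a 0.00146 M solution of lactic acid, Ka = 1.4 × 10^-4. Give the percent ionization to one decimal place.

26.5%

CH3CH(OH)COOH ⇌ CH3CH(OH)COO- + H+; let x = [H+] at equilibrium.
Ka = x²/(C₀ − x); solving the quadratic gives x = 3.87 × 10^-4 M.
Fraction ionized = 3.87 × 10^-4 / 0.00146 = 0.2651 → 26.5%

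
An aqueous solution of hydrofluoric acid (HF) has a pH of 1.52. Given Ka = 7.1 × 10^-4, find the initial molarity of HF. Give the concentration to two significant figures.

C₀ = 1.3 M

[H+] = 10^(-1.52) = 3.02 × 10^-2 M = x
Ka = x²/(C₀ − x) ⇒ C₀ = x + x²/Ka
C₀ = 3.02 × 10^-2 + (3.02 × 10^-2)²/(7.1 × 10^-4) = 1.31 M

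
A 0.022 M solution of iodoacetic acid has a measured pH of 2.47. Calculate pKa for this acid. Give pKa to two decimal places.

pKa = 3.21

[H+] = 10^(-2.47) = 3.39 × 10^-3 M
At equilibrium [HA] = 0.022 − 3.39 × 10^-3 = 1.86 × 10^-2 M
Ka = [H+][A-]/[HA] = (3.39 × 10^-3)² / 1.86 × 10^-2 = 6.18 × 10^-4
pKa = -log(6.18 × 10^-4) = 3.21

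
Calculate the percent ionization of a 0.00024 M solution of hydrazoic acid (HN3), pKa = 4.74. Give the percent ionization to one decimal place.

HN3 ⇌ N3- + H+; let x = [H+] at equilibrium.
Ka = 10^(−4.74) = 1.82 × 10^-5
Ka = x²/(C₀ − x); solving the quadratic gives x = 5.76 × 10^-5 M.
Fraction ionized = 5.76 × 10^-5 / 0.00024 = 0.2400 → 24.0%

24.0%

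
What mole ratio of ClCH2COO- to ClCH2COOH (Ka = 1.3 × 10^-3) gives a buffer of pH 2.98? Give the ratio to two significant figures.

ratio = 1.2

pKa = -log(1.3 × 10^-3) = 2.886
pH = pKa + log(r) ⇒ log(r) = 2.98 − 2.886 = +0.094
r = [ClCH2COO-]/[ClCH2COOH] = 10^(+0.094) = 1.24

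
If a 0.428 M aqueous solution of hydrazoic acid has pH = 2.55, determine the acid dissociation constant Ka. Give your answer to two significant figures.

[H+] = 10^(-2.55) = 2.82 × 10^-3 M
At equilibrium [HA] = 0.428 − 2.82 × 10^-3 = 4.25 × 10^-1 M
Ka = [H+][A-]/[HA] = (2.82 × 10^-3)² / 4.25 × 10^-1 = 1.9 × 10^-5

Ka = 1.9 × 10^-5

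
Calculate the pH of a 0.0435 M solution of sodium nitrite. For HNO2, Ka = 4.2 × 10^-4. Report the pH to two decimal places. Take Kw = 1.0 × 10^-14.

NO2- is the conjugate base of the weak acid HNO2.
Kb = Kw/Ka = 1.0×10^-14 / 4.2 × 10^-4 = 2.38 × 10^-11
From the ICE table, Kb = [OH-]²/(0.0435 − [OH-]) = 2.38 × 10^-11.
Assume [OH-] ≪ 0.0435: [OH-] ≈ √(2.38 × 10^-11 × 0.0435) = 1.02 × 10^-6 M
Check: 0.0023% ionized — well under 5%, approximation valid.
pOH = −log(1.02 × 10^-6) = 5.99; pH = 14.00 − 5.99 = 8.01

pH = 8.01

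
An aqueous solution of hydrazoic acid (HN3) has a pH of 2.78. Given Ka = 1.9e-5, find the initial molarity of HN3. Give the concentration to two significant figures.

[H+] = 10^(-2.78) = 1.66 × 10^-3 M = x
Ka = x²/(C₀ − x) ⇒ C₀ = x + x²/Ka
C₀ = 1.66 × 10^-3 + (1.66 × 10^-3)²/(1.9 × 10^-5) = 1.47 × 10^-1 M

C₀ = 1.5 × 10^-1 M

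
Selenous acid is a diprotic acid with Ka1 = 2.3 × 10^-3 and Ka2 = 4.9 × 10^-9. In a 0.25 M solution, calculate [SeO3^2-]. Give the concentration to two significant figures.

4.9 × 10^-9 M

First ionization gives [H+] ≈ [HSeO3-] = 2.29 × 10^-2 M.
Second step: Ka2 = [H+][SeO3^2-]/[HSeO3-] ≈ [SeO3^2-] (since [H+] ≈ [HSeO3-]).
So [SeO3^2-] ≈ Ka2.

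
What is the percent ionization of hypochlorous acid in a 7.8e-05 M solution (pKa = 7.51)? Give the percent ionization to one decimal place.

2.0%

HOCl ⇌ OCl- + H+; let x = [H+] at equilibrium.
Ka = 10^(−7.51) = 3.09 × 10^-8
x ≈ √(Ka·C₀) = √(3.09 × 10^-8 × 7.8e-05) = 1.55 × 10^-6 M
Fraction ionized = 1.55 × 10^-6 / 7.8e-05 = 0.0199 → 2.0%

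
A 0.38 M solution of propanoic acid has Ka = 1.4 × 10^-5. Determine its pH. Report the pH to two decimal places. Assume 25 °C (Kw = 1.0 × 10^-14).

pH = 2.64

CH3CH2COOH ⇌ CH3CH2COO- + H+
Ka = x²/(0.38 − x) = 1.4 × 10^-5
Since Ka ≪ C₀, x ≈ √(Ka·C₀) = 2.31 × 10^-3 M.
(x/C₀ = 0.61% < 5%, so the approximation holds.)
pH = −log[H+] = −log(2.31 × 10^-3) = 2.64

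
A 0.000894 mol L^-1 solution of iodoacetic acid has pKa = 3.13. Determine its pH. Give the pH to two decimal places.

pH = 3.28

ICH2COOH ⇌ ICH2COO- + H+
Ka = 10^(−3.13) = 7.41 × 10^-4
From the ICE table, Ka = [H+]²/(0.000894 − [H+]) = 7.41 × 10^-4.
[H+] is not negligible relative to C₀; solve [H+]² + 0.000741·[H+] − 6.62e-07 = 0.
[H+] = (−Ka + √(Ka² + 4·Ka·C₀))/2 = 5.24 × 10^-4 M
pH = −log(5.24 × 10^-4) = 3.28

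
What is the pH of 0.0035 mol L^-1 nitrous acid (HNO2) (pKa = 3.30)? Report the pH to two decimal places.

pH = 2.96

HNO2 ⇌ NO2- + H+
Ka = 10^(−3.30) = 5.01 × 10^-4
From the ICE table, Ka = x²/(0.0035 − x) = 5.01 × 10^-4.
x is not negligible relative to C₀; solve x² + 0.000501·x − 1.75e-06 = 0.
x = (−Ka + √(Ka² + 4·Ka·C₀))/2 = 1.10 × 10^-3 M
pH = −log[H+] = −log(1.10 × 10^-3) = 2.96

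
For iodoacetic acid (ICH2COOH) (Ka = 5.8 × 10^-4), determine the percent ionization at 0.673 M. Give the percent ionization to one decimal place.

2.9%

ICH2COOH ⇌ ICH2COO- + H+; let x = [H+] at equilibrium.
x ≈ √(Ka·C₀) = √(5.8 × 10^-4 × 0.673) = 1.98 × 10^-2 M
Fraction ionized = 1.98 × 10^-2 / 0.673 = 0.0294 → 2.9%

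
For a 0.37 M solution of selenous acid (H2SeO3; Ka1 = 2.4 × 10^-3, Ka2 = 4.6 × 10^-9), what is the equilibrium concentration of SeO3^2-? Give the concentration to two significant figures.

First ionization gives [H+] ≈ [HSeO3-] = 2.86 × 10^-2 M.
Second step: Ka2 = [H+][SeO3^2-]/[HSeO3-] ≈ [SeO3^2-] (since [H+] ≈ [HSeO3-]).
So [SeO3^2-] ≈ Ka2.

4.6 × 10^-9 M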